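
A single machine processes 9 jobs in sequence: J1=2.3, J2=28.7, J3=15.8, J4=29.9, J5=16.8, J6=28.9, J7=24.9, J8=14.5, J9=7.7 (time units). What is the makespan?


Sequential makespan: sum all processing times
= 2.3 + 28.7 + 15.8 + 29.9 + 16.8 + 28.9 + 24.9 + 14.5 + 7.7
= 169.5 time units


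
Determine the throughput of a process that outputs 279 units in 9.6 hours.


Throughput = units / time
= 279 / 9.6
= 29.1 units/hour


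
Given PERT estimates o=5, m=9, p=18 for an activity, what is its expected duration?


te = (o + 4m + p) / 6
= (5 + 4×9 + 18) / 6
= (5 + 36 + 18) / 6
= 59 / 6
= 9.83


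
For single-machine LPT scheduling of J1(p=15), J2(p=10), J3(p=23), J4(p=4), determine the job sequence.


LPT: sort by longest processing time first
  J3: p=23
  J1: p=15
  J2: p=10
  J4: p=4
Order: J3 → J1 → J2 → J4


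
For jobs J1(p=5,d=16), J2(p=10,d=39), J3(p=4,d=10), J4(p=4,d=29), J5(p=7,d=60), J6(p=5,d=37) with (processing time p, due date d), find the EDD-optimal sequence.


EDD: sort by earliest due date
  J3: d=10, p=4
  J1: d=16, p=5
  J4: d=29, p=4
  J6: d=37, p=5
  J2: d=39, p=10
  J5: d=60, p=7
Order: J3 → J1 → J4 → J6 → J2 → J5


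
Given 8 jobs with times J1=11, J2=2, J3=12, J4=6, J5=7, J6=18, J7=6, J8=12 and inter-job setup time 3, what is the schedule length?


Makespan = Σ processing + (n-1) × setup
= (11 + 2 + 12 + 6 + 7 + 18 + 6 + 12) + (8-1)×3
= 74 + 21
= 95 time units


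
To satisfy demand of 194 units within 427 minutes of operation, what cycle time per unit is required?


Cycle time = available time / demand
= 427 / 194
= 2.20 min/unit


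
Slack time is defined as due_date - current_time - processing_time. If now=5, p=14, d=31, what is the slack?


Slack = due - current_time - processing
= 31 - 5 - 14
= 12


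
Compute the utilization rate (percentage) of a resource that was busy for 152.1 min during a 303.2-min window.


Utilization = busy / total × 100
= 152.1 / 303.2 × 100
= 50.2%


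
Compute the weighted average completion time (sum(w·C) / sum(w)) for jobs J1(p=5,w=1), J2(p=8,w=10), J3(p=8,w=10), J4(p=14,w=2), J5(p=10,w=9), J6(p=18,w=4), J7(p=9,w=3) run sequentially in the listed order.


Completion times:
  J1: C=5, w×C=1×5=5
  J2: C=13, w×C=10×13=130
  J3: C=21, w×C=10×21=210
  J4: C=35, w×C=2×35=70
  J5: C=45, w×C=9×45=405
  J6: C=63, w×C=4×63=252
  J7: C=72, w×C=3×72=216
Sum w×C = 1288
Sum w = 39
Weighted avg = 1288/39
= 33.03


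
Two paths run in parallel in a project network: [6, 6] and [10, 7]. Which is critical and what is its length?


Path A: 6 + 6 = 12
Path B: 10 + 7 = 17
Critical path = longest = max(12, 17)
= 17 (Path B)


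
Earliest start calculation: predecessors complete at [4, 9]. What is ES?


ES = max of all predecessor completion times
Predecessors: [4, 9]
ES = max(4, 9)
= 9


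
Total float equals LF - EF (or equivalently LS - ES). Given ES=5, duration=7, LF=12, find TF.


EF = ES + duration = 5 + 7 = 12
LS = LF - duration = 12 - 7 = 5
Total Float = LF - EF = 12 - 12
(or LS - ES = 5 - 5)
= 0


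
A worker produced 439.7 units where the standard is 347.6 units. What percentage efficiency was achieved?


Efficiency = (actual / standard) × 100
= (439.7 / 347.6) × 100
= 126.5%


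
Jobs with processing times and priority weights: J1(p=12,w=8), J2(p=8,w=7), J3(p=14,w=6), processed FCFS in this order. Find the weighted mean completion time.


Completion times:
  J1: C=12, w×C=8×12=96
  J2: C=20, w×C=7×20=140
  J3: C=34, w×C=6×34=204
Sum w×C = 440
Sum w = 21
Weighted avg = 440/21
= 20.95


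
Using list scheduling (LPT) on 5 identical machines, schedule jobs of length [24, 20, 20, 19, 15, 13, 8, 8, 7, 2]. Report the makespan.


Jobs (LPT sorted): [24, 20, 20, 19, 15, 13, 8, 8, 7, 2]
Machines: 5
  J=24 → Machine 1 (load: 0+24=24)
  J=20 → Machine 2 (load: 0+20=20)
  J=20 → Machine 3 (load: 0+20=20)
  J=19 → Machine 4 (load: 0+19=19)
  J=15 → Machine 5 (load: 0+15=15)
  J=13 → Machine 5 (load: 15+13=28)
  J=8 → Machine 4 (load: 19+8=27)
  J=8 → Machine 2 (load: 20+8=28)
  J=7 → Machine 3 (load: 20+7=27)
  J=2 → Machine 1 (load: 24+2=26)
Machine loads: [26, 28, 27, 27, 28]
Makespan = max = 28 time units


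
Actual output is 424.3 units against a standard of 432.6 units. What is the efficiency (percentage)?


Efficiency = (actual / standard) × 100
= (424.3 / 432.6) × 100
= 98.1%


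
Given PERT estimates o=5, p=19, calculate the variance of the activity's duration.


σ² = ((p - o) / 6)² = (p - o)² / 36
= (19 - 5)² / 36
= 14² / 36
= 196 / 36
= 5.4444


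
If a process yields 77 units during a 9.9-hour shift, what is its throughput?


Throughput = units / time
= 77 / 9.9
= 7.8 units/hour


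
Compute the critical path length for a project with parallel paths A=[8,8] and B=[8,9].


Path A: 8 + 8 = 16
Path B: 8 + 9 = 17
Critical path = longest = max(16, 17)
= 17 (Path B)


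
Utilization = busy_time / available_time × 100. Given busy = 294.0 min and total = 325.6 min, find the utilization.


Utilization = busy / total × 100
= 294.0 / 325.6 × 100
= 90.3%


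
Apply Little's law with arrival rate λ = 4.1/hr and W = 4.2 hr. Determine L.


Little's law: L = λ × W
= 4.1 × 4.2
= 17.22


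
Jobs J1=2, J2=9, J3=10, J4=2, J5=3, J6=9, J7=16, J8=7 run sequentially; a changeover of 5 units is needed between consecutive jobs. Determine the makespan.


Makespan = Σ processing + (n-1) × setup
= (2 + 9 + 10 + 2 + 3 + 9 + 16 + 7) + (8-1)×5
= 58 + 35
= 93 time units


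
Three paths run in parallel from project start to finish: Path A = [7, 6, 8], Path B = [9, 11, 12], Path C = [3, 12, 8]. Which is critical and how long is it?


Path A: 7 + 6 + 8 = 21
Path B: 9 + 11 + 12 = 32
Path C: 3 + 12 + 8 = 23
Critical path = longest = max(21, 32, 23)
= 32 (Path B)


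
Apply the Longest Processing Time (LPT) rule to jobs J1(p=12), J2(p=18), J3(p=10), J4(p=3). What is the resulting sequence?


LPT: sort by longest processing time first
  J2: p=18
  J1: p=12
  J3: p=10
  J4: p=3
Order: J2 → J1 → J3 → J4


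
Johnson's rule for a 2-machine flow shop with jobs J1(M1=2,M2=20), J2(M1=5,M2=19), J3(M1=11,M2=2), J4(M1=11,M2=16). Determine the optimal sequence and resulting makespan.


Johnson's rule:
Group 1 (M1≤M2, sort by M1): ['J1', 'J2', 'J4']
Group 2 (M1>M2, sort desc M2): ['J3']
Sequence: J1 → J2 → J4 → J3
Makespan calculation:
  J1: M1 done=2, M2 done=22
  J2: M1 done=7, M2 done=41
  J4: M1 done=18, M2 done=57
  J3: M1 done=29, M2 done=59
= Sequence: J1 → J2 → J4 → J3, Makespan: 59


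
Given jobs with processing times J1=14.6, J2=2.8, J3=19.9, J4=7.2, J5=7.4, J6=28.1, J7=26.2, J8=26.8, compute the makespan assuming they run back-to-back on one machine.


Sequential makespan: sum all processing times
= 14.6 + 2.8 + 19.9 + 7.2 + 7.4 + 28.1 + 26.2 + 26.8
= 133.0 time units


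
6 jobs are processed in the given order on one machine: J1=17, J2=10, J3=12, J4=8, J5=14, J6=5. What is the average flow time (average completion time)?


Completion times:
  J1: completes at 17
  J2: completes at 27
  J3: completes at 39
  J4: completes at 47
  J5: completes at 61
  J6: completes at 66
Sum = 257
Average = 257/6
= 42.83


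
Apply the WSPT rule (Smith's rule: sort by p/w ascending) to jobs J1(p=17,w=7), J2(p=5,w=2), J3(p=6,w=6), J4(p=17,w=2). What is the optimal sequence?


WSPT (Smith's rule): sort by p/w ascending
  J3: p/w = 6/6 = 1.000
  J1: p/w = 17/7 = 2.429
  J2: p/w = 5/2 = 2.500
  J4: p/w = 17/2 = 8.500
Order: J3 → J1 → J2 → J4


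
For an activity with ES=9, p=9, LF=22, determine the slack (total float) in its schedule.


EF = ES + duration = 9 + 9 = 18
LS = LF - duration = 22 - 9 = 13
Total Float = LF - EF = 22 - 18
(or LS - ES = 13 - 9)
= 4


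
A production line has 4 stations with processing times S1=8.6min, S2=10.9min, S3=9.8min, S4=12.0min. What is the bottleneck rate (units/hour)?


Bottleneck = longest station time
Station times: [8.6, 10.9, 9.8, 12.0]
Max = 12.0 min
Rate = 60 / 12.0
= 5.00 units/hour (bottleneck: 12.0min)


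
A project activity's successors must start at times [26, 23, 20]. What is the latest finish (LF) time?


LF = min of all successor start times
Successors start at: [26, 23, 20]
LF = min(26, 23, 20)
= 20


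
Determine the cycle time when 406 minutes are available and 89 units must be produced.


Cycle time = available time / demand
= 406 / 89
= 4.56 min/unit


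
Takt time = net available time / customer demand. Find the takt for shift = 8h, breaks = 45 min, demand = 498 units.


Available = 8×60 - 45 = 435 min
Takt time = 435 / 498
= 0.87 min/unit


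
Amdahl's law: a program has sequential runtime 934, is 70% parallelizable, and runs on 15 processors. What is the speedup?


Amdahl's law: T_p = T × ((1-p) + p/N)
= 934 × ((1-0.7) + 0.7/15)
= 934 × (0.30 + 0.0467)
= 934 × 0.3467
= 323.79
Speedup = 934/323.79
= 2.88×


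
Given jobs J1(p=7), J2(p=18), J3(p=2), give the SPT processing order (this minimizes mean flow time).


SPT: sort by shortest processing time
  J3: p=2
  J1: p=7
  J2: p=18
Order: J3 → J1 → J2


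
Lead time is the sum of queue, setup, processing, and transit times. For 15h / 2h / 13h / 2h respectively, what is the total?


Lead time = queue + setup + processing + transit
= 15 + 2 + 13 + 2
= 32 hours


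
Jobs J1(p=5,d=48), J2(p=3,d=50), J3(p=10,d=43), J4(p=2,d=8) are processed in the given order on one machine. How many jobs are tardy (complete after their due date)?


Completion vs due date:
  J1: C=5, d=48 → on time
  J2: C=8, d=50 → on time
  J3: C=18, d=43 → on time
  J4: C=20, d=8 → TARDY
Tardy jobs: J4
Count = 1


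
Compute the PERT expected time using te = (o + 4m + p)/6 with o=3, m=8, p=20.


te = (o + 4m + p) / 6
= (3 + 4×8 + 20) / 6
= (3 + 32 + 20) / 6
= 55 / 6
= 9.17


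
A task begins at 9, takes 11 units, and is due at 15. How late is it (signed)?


Completion = 9 + 11 = 20
Lateness = C - d = 20 - 15
= 5


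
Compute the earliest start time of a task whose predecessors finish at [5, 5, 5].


ES = max of all predecessor completion times
Predecessors: [5, 5, 5]
ES = max(5, 5, 5)
= 5


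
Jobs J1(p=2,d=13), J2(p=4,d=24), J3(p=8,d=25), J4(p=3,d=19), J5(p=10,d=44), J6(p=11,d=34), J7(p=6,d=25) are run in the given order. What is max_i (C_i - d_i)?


Lateness per job (L = C - d):
  J1: C=2, d=13, L=-11
  J2: C=6, d=24, L=-18
  J3: C=14, d=25, L=-11
  J4: C=17, d=19, L=-2
  J5: C=27, d=44, L=-17
  J6: C=38, d=34, L=4
  J7: C=44, d=25, L=19
Lmax = max(-11, -18, -11, -2, -17, 4, 19)
= 19


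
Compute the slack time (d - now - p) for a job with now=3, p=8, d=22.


Slack = due - current_time - processing
= 22 - 3 - 8
= 11


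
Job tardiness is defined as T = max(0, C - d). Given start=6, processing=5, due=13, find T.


Completion = start + processing = 6 + 5 = 11
Tardiness = max(0, C - d) = max(0, 11 - 13)
= max(0, -2)
= 0


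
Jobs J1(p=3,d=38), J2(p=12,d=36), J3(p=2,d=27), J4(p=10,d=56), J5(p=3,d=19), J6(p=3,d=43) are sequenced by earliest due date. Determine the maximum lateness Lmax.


EDD order: J5 → J3 → J2 → J1 → J6 → J4
Completion and lateness:
  J5: C=3, d=19, L=3-19=-16
  J3: C=5, d=27, L=5-27=-22
  J2: C=17, d=36, L=17-36=-19
  J1: C=20, d=38, L=20-38=-18
  J6: C=23, d=43, L=23-43=-20
  J4: C=33, d=56, L=33-56=-23
Lmax = max(-16, -22, -19, -18, -20, -23)
= -16


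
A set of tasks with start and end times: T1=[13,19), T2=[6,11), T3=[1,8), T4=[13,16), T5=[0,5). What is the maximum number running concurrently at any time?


Check each time point for overlaps:
  t=1: 2 tasks active (T3, T5)
Max concurrent = 2


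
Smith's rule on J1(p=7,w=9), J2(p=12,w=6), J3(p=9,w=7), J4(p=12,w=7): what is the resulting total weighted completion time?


WSPT order (by p/w): J1 → J3 → J4 → J2
  J1: C=7, w·C=9×7=63
  J3: C=16, w·C=7×16=112
  J4: C=28, w·C=7×28=196
  J2: C=40, w·C=6×40=240
Σ w·C = 611
= 611


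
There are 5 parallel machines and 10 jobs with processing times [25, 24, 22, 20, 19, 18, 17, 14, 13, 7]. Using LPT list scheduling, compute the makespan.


Jobs (LPT sorted): [25, 24, 22, 20, 19, 18, 17, 14, 13, 7]
Machines: 5
  J=25 → Machine 1 (load: 0+25=25)
  J=24 → Machine 2 (load: 0+24=24)
  J=22 → Machine 3 (load: 0+22=22)
  J=20 → Machine 4 (load: 0+20=20)
  J=19 → Machine 5 (load: 0+19=19)
  J=18 → Machine 5 (load: 19+18=37)
  J=17 → Machine 4 (load: 20+17=37)
  J=14 → Machine 3 (load: 22+14=36)
  J=13 → Machine 2 (load: 24+13=37)
  J=7 → Machine 1 (load: 25+7=32)
Machine loads: [32, 37, 36, 37, 37]
Makespan = max = 37 time units


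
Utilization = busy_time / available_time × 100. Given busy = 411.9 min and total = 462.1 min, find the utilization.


Utilization = busy / total × 100
= 411.9 / 462.1 × 100
= 89.1%


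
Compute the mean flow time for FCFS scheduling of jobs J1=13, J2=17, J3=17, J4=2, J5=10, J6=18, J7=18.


Completion times:
  J1: completes at 13
  J2: completes at 30
  J3: completes at 47
  J4: completes at 49
  J5: completes at 59
  J6: completes at 77
  J7: completes at 95
Sum = 370
Average = 370/7
= 52.86


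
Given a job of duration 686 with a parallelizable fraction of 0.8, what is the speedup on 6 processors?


Amdahl's law: T_p = T × ((1-p) + p/N)
= 686 × ((1-0.8) + 0.8/6)
= 686 × (0.20 + 0.1333)
= 686 × 0.3333
= 228.67
Speedup = 686/228.67
= 3.00×


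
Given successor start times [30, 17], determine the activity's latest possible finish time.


LF = min of all successor start times
Successors start at: [30, 17]
LF = min(30, 17)
= 17


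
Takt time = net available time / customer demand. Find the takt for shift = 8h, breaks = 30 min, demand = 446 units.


Available = 8×60 - 30 = 450 min
Takt time = 450 / 446
= 1.01 min/unit


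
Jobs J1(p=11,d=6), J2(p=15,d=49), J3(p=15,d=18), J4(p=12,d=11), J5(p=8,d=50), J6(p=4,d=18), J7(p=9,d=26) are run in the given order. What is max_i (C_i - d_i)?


Lateness per job (L = C - d):
  J1: C=11, d=6, L=5
  J2: C=26, d=49, L=-23
  J3: C=41, d=18, L=23
  J4: C=53, d=11, L=42
  J5: C=61, d=50, L=11
  J6: C=65, d=18, L=47
  J7: C=74, d=26, L=48
Lmax = max(5, -23, 23, 42, 11, 47, 48)
= 48


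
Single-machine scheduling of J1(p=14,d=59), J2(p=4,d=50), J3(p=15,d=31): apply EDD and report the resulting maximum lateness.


EDD order: J3 → J2 → J1
Completion and lateness:
  J3: C=15, d=31, L=15-31=-16
  J2: C=19, d=50, L=19-50=-31
  J1: C=33, d=59, L=33-59=-26
Lmax = max(-16, -31, -26)
= -16


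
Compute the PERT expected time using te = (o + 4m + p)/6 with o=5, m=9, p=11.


te = (o + 4m + p) / 6
= (5 + 4×9 + 11) / 6
= (5 + 36 + 11) / 6
= 52 / 6
= 8.67


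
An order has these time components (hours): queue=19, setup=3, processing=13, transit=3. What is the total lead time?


Lead time = queue + setup + processing + transit
= 19 + 3 + 13 + 3
= 38 hours


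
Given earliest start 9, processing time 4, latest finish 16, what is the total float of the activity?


EF = ES + duration = 9 + 4 = 13
LS = LF - duration = 16 - 4 = 12
Total Float = LF - EF = 16 - 13
(or LS - ES = 12 - 9)
= 3


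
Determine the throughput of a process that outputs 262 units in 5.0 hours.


Throughput = units / time
= 262 / 5.0
= 52.4 units/hour


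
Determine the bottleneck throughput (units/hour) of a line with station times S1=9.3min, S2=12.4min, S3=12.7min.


Bottleneck = longest station time
Station times: [9.3, 12.4, 12.7]
Max = 12.7 min
Rate = 60 / 12.7
= 4.72 units/hour (bottleneck: 12.7min)


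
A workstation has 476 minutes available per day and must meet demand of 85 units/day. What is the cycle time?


Cycle time = available time / demand
= 476 / 85
= 5.60 min/unit


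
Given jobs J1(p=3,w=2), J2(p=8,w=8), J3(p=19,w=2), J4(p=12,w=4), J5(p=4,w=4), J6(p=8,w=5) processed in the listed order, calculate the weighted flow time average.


Completion times:
  J1: C=3, w×C=2×3=6
  J2: C=11, w×C=8×11=88
  J3: C=30, w×C=2×30=60
  J4: C=42, w×C=4×42=168
  J5: C=46, w×C=4×46=184
  J6: C=54, w×C=5×54=270
Sum w×C = 776
Sum w = 25
Weighted avg = 776/25
= 31.04


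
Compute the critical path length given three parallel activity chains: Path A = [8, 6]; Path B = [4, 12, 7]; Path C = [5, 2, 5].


Path A: 8 + 6 = 14
Path B: 4 + 12 + 7 = 23
Path C: 5 + 2 + 5 = 12
Critical path = longest = max(14, 23, 12)
= 23 (Path B)


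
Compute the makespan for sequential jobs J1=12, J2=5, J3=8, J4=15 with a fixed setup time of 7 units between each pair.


Makespan = Σ processing + (n-1) × setup
= (12 + 5 + 8 + 15) + (4-1)×7
= 40 + 21
= 61 time units


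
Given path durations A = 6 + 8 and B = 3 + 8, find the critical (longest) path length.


Path A: 6 + 8 = 14
Path B: 3 + 8 = 11
Critical path = longest = max(14, 11)
= 14 (Path A)


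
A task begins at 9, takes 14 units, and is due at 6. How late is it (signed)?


Completion = 9 + 14 = 23
Lateness = C - d = 23 - 6
= 17


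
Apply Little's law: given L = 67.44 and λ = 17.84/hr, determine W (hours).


Little's law: L = λW → W = L / λ
= 67.44 / 17.84
= 3.78 hours


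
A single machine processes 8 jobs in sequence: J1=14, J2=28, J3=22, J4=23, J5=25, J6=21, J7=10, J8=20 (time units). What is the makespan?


Sequential makespan: sum all processing times
= 14 + 28 + 22 + 23 + 25 + 21 + 10 + 20
= 163 time units


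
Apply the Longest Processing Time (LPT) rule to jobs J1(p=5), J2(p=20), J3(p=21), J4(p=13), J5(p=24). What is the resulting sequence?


LPT: sort by longest processing time first
  J5: p=24
  J3: p=21
  J2: p=20
  J4: p=13
  J1: p=5
Order: J5 → J3 → J2 → J4 → J1


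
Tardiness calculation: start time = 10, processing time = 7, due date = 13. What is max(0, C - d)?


Completion = start + processing = 10 + 7 = 17
Tardiness = max(0, C - d) = max(0, 17 - 13)
= max(0, 4)
= 4


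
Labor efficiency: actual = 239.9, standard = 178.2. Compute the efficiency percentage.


Efficiency = (actual / standard) × 100
= (239.9 / 178.2) × 100
= 134.6%


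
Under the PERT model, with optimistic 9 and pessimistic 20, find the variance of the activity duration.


σ² = ((p - o) / 6)² = (p - o)² / 36
= (20 - 9)² / 36
= 11² / 36
= 121 / 36
= 3.3611


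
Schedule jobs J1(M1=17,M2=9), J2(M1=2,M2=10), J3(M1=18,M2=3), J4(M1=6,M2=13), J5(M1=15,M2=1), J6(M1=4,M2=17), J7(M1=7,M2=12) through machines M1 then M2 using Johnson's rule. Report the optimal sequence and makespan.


Johnson's rule:
Group 1 (M1≤M2, sort by M1): ['J2', 'J6', 'J4', 'J7']
Group 2 (M1>M2, sort desc M2): ['J1', 'J3', 'J5']
Sequence: J2 → J6 → J4 → J7 → J1 → J3 → J5
Makespan calculation:
  J2: M1 done=2, M2 done=12
  J6: M1 done=6, M2 done=29
  J4: M1 done=12, M2 done=42
  J7: M1 done=19, M2 done=54
  J1: M1 done=36, M2 done=63
  J3: M1 done=54, M2 done=66
  J5: M1 done=69, M2 done=70
= Sequence: J2 → J6 → J4 → J7 → J1 → J3 → J5, Makespan: 70


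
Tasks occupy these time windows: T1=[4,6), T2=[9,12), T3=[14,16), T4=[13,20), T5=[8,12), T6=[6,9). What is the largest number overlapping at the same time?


Check each time point for overlaps:
  t=8: 2 tasks active (T5, T6)
Max concurrent = 2


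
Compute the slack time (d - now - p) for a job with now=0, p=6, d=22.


Slack = due - current_time - processing
= 22 - 0 - 6
= 16


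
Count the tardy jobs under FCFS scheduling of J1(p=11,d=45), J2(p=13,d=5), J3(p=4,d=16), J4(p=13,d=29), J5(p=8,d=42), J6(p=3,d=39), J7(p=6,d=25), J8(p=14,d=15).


Completion vs due date:
  J1: C=11, d=45 → on time
  J2: C=24, d=5 → TARDY
  J3: C=28, d=16 → TARDY
  J4: C=41, d=29 → TARDY
  J5: C=49, d=42 → TARDY
  J6: C=52, d=39 → TARDY
  J7: C=58, d=25 → TARDY
  J8: C=72, d=15 → TARDY
Tardy jobs: J2, J3, J4, J5, J6, J7, J8
Count = 7


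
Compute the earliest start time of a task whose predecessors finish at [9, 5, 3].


ES = max of all predecessor completion times
Predecessors: [9, 5, 3]
ES = max(9, 5, 3)
= 9


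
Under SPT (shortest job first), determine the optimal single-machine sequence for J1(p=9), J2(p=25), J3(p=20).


SPT: sort by shortest processing time
  J1: p=9
  J3: p=20
  J2: p=25
Order: J1 → J3 → J2


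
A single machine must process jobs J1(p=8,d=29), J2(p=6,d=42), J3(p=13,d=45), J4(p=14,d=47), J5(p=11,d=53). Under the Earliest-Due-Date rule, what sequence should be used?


EDD: sort by earliest due date
  J1: d=29, p=8
  J2: d=42, p=6
  J3: d=45, p=13
  J4: d=47, p=14
  J5: d=53, p=11
Order: J1 → J2 → J3 → J4 → J5


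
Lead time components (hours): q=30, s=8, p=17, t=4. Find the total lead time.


Lead time = queue + setup + processing + transit
= 30 + 8 + 17 + 4
= 59 hours


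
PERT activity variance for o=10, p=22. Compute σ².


σ² = ((p - o) / 6)² = (p - o)² / 36
= (22 - 10)² / 36
= 12² / 36
= 144 / 36
= 4.0000


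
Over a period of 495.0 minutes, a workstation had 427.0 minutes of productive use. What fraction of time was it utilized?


Utilization = busy / total × 100
= 427.0 / 495.0 × 100
= 86.3%


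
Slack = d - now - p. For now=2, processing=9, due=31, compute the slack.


Slack = due - current_time - processing
= 31 - 2 - 9
= 20


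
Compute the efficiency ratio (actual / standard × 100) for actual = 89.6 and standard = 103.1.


Efficiency = (actual / standard) × 100
= (89.6 / 103.1) × 100
= 86.9%


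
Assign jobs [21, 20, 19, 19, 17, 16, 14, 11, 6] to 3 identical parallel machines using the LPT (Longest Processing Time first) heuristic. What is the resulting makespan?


Jobs (LPT sorted): [21, 20, 19, 19, 17, 16, 14, 11, 6]
Machines: 3
  J=21 → Machine 1 (load: 0+21=21)
  J=20 → Machine 2 (load: 0+20=20)
  J=19 → Machine 3 (load: 0+19=19)
  J=19 → Machine 3 (load: 19+19=38)
  J=17 → Machine 2 (load: 20+17=37)
  J=16 → Machine 1 (load: 21+16=37)
  J=14 → Machine 1 (load: 37+14=51)
  J=11 → Machine 2 (load: 37+11=48)
  J=6 → Machine 3 (load: 38+6=44)
Machine loads: [51, 48, 44]
Makespan = max = 51 time units


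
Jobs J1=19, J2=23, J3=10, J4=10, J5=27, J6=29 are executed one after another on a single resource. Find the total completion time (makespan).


Sequential makespan: sum all processing times
= 19 + 23 + 10 + 10 + 27 + 29
= 118 time units


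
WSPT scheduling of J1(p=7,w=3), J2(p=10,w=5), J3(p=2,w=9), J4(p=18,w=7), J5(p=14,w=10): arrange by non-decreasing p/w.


WSPT (Smith's rule): sort by p/w ascending
  J3: p/w = 2/9 = 0.222
  J5: p/w = 14/10 = 1.400
  J2: p/w = 10/5 = 2.000
  J1: p/w = 7/3 = 2.333
  J4: p/w = 18/7 = 2.571
Order: J3 → J5 → J2 → J1 → J4


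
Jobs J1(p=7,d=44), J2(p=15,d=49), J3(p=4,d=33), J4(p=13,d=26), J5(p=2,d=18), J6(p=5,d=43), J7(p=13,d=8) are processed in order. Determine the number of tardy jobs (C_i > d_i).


Completion vs due date:
  J1: C=7, d=44 → on time
  J2: C=22, d=49 → on time
  J3: C=26, d=33 → on time
  J4: C=39, d=26 → TARDY
  J5: C=41, d=18 → TARDY
  J6: C=46, d=43 → TARDY
  J7: C=59, d=8 → TARDY
Tardy jobs: J4, J5, J6, J7
Count = 4


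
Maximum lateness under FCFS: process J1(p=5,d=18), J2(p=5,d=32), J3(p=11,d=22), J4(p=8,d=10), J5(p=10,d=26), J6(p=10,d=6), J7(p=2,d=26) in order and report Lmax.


Lateness per job (L = C - d):
  J1: C=5, d=18, L=-13
  J2: C=10, d=32, L=-22
  J3: C=21, d=22, L=-1
  J4: C=29, d=10, L=19
  J5: C=39, d=26, L=13
  J6: C=49, d=6, L=43
  J7: C=51, d=26, L=25
Lmax = max(-13, -22, -1, 19, 13, 43, 25)
= 43


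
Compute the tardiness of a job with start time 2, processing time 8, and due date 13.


Completion = start + processing = 2 + 8 = 10
Tardiness = max(0, C - d) = max(0, 10 - 13)
= max(0, -3)
= 0


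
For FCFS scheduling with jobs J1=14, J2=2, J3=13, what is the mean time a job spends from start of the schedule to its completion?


Completion times:
  J1: completes at 14
  J2: completes at 16
  J3: completes at 29
Sum = 59
Average = 59/3
= 19.67


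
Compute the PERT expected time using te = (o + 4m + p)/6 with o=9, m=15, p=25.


te = (o + 4m + p) / 6
= (9 + 4×15 + 25) / 6
= (9 + 60 + 25) / 6
= 94 / 6
= 15.67


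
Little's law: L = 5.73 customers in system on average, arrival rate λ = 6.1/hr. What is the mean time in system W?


Little's law: L = λW → W = L / λ
= 5.73 / 6.1
= 0.94 hours


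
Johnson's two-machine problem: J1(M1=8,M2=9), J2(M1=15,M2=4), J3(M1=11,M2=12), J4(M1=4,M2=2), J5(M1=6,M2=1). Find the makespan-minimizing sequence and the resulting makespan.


Johnson's rule:
Group 1 (M1≤M2, sort by M1): ['J1', 'J3']
Group 2 (M1>M2, sort desc M2): ['J2', 'J4', 'J5']
Sequence: J1 → J3 → J2 → J4 → J5
Makespan calculation:
  J1: M1 done=8, M2 done=17
  J3: M1 done=19, M2 done=31
  J2: M1 done=34, M2 done=38
  J4: M1 done=38, M2 done=40
  J5: M1 done=44, M2 done=45
= Sequence: J1 → J3 → J2 → J4 → J5, Makespan: 45


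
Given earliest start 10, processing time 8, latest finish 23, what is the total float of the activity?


EF = ES + duration = 10 + 8 = 18
LS = LF - duration = 23 - 8 = 15
Total Float = LF - EF = 23 - 18
(or LS - ES = 15 - 10)
= 5


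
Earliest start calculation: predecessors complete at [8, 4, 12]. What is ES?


ES = max of all predecessor completion times
Predecessors: [8, 4, 12]
ES = max(8, 4, 12)
= 12


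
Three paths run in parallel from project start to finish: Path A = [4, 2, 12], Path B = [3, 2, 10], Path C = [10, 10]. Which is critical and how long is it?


Path A: 4 + 2 + 12 = 18
Path B: 3 + 2 + 10 = 15
Path C: 10 + 10 = 20
Critical path = longest = max(18, 15, 20)
= 20 (Path C)


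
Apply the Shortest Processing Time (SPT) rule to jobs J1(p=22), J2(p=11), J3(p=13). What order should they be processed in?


SPT: sort by shortest processing time
  J2: p=11
  J3: p=13
  J1: p=22
Order: J2 → J3 → J1


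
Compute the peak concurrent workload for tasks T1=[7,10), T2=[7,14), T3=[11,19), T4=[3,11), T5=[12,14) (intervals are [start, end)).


Check each time point for overlaps:
  t=7: 3 tasks active (T1, T2, T4)
Max concurrent = 3


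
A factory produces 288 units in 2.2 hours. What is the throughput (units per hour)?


Throughput = units / time
= 288 / 2.2
= 130.9 units/hour


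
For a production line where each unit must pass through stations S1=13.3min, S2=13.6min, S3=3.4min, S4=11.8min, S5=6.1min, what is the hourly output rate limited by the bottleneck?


Bottleneck = longest station time
Station times: [13.3, 13.6, 3.4, 11.8, 6.1]
Max = 13.6 min
Rate = 60 / 13.6
= 4.41 units/hour (bottleneck: 13.6min)


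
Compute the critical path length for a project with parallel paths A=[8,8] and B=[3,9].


Path A: 8 + 8 = 16
Path B: 3 + 9 = 12
Critical path = longest = max(16, 12)
= 16 (Path A)


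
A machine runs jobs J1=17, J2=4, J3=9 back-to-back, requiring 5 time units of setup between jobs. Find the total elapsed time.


Makespan = Σ processing + (n-1) × setup
= (17 + 4 + 9) + (3-1)×5
= 30 + 10
= 40 time units


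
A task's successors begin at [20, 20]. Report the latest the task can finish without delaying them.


LF = min of all successor start times
Successors start at: [20, 20]
LF = min(20, 20)
= 20


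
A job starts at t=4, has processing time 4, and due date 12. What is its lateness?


Completion = 4 + 4 = 8
Lateness = C - d = 8 - 12
= -4


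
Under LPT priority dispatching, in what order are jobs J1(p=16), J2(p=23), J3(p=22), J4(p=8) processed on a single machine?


LPT: sort by longest processing time first
  J2: p=23
  J3: p=22
  J1: p=16
  J4: p=8
Order: J2 → J3 → J1 → J4


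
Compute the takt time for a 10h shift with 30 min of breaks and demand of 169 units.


Available = 10×60 - 30 = 570 min
Takt time = 570 / 169
= 3.37 min/unit


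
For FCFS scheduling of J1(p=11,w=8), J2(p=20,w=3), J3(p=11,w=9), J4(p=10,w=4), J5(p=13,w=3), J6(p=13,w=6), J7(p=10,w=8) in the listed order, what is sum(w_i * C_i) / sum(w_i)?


Completion times:
  J1: C=11, w×C=8×11=88
  J2: C=31, w×C=3×31=93
  J3: C=42, w×C=9×42=378
  J4: C=52, w×C=4×52=208
  J5: C=65, w×C=3×65=195
  J6: C=78, w×C=6×78=468
  J7: C=88, w×C=8×88=704
Sum w×C = 2134
Sum w = 41
Weighted avg = 2134/41
= 52.05


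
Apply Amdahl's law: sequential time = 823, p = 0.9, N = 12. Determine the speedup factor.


Amdahl's law: T_p = T × ((1-p) + p/N)
= 823 × ((1-0.9) + 0.9/12)
= 823 × (0.10 + 0.0750)
= 823 × 0.1750
= 144.02
Speedup = 823/144.02
= 5.71×


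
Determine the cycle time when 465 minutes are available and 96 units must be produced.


Cycle time = available time / demand
= 465 / 96
= 4.84 min/unit


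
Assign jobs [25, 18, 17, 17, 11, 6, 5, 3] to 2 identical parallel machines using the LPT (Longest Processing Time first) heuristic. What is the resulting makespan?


Jobs (LPT sorted): [25, 18, 17, 17, 11, 6, 5, 3]
Machines: 2
  J=25 → Machine 1 (load: 0+25=25)
  J=18 → Machine 2 (load: 0+18=18)
  J=17 → Machine 2 (load: 18+17=35)
  J=17 → Machine 1 (load: 25+17=42)
  J=11 → Machine 2 (load: 35+11=46)
  J=6 → Machine 1 (load: 42+6=48)
  J=5 → Machine 2 (load: 46+5=51)
  J=3 → Machine 1 (load: 48+3=51)
Machine loads: [51, 51]
Makespan = max = 51 time units


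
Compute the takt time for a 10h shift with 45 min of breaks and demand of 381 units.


Available = 10×60 - 45 = 555 min
Takt time = 555 / 381
= 1.46 min/unit


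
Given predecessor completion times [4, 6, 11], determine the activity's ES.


ES = max of all predecessor completion times
Predecessors: [4, 6, 11]
ES = max(4, 6, 11)
= 11


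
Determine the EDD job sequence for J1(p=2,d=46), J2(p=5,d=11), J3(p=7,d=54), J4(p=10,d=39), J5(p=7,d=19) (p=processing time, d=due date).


EDD: sort by earliest due date
  J2: d=11, p=5
  J5: d=19, p=7
  J4: d=39, p=10
  J1: d=46, p=2
  J3: d=54, p=7
Order: J2 → J5 → J4 → J1 → J3


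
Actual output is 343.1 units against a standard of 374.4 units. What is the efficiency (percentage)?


Efficiency = (actual / standard) × 100
= (343.1 / 374.4) × 100
= 91.6%


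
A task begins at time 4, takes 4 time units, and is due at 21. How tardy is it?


Completion = start + processing = 4 + 4 = 8
Tardiness = max(0, C - d) = max(0, 8 - 21)
= max(0, -13)
= 0


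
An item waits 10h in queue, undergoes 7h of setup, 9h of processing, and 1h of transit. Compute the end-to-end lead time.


Lead time = queue + setup + processing + transit
= 10 + 7 + 9 + 1
= 27 hours


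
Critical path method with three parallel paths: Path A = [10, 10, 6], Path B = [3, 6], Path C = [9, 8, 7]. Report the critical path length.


Path A: 10 + 10 + 6 = 26
Path B: 3 + 6 = 9
Path C: 9 + 8 + 7 = 24
Critical path = longest = max(26, 9, 24)
= 26 (Path A)


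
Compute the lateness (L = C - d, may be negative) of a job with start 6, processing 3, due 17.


Completion = 6 + 3 = 9
Lateness = C - d = 9 - 17
= -8


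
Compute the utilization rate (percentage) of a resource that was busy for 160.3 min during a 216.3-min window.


Utilization = busy / total × 100
= 160.3 / 216.3 × 100
= 74.1%


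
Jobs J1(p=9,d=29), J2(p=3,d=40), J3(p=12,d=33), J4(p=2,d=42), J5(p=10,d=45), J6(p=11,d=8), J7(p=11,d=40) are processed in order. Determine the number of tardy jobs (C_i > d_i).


Completion vs due date:
  J1: C=9, d=29 → on time
  J2: C=12, d=40 → on time
  J3: C=24, d=33 → on time
  J4: C=26, d=42 → on time
  J5: C=36, d=45 → on time
  J6: C=47, d=8 → TARDY
  J7: C=58, d=40 → TARDY
Tardy jobs: J6, J7
Count = 2


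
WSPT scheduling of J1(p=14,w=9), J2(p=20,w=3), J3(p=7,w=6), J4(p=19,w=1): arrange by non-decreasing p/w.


WSPT (Smith's rule): sort by p/w ascending
  J3: p/w = 7/6 = 1.167
  J1: p/w = 14/9 = 1.556
  J2: p/w = 20/3 = 6.667
  J4: p/w = 19/1 = 19.000
Order: J3 → J1 → J2 → J4


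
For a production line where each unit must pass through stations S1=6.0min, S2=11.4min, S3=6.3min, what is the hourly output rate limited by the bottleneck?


Bottleneck = longest station time
Station times: [6.0, 11.4, 6.3]
Max = 11.4 min
Rate = 60 / 11.4
= 5.26 units/hour (bottleneck: 11.4min)


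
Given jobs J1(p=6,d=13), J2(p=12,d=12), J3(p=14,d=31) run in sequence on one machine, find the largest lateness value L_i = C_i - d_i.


Lateness per job (L = C - d):
  J1: C=6, d=13, L=-7
  J2: C=18, d=12, L=6
  J3: C=32, d=31, L=1
Lmax = max(-7, 6, 1)
= 6


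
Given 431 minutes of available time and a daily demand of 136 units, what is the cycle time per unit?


Cycle time = available time / demand
= 431 / 136
= 3.17 min/unit


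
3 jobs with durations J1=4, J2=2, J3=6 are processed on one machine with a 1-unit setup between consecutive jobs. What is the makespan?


Makespan = Σ processing + (n-1) × setup
= (4 + 2 + 6) + (3-1)×1
= 12 + 2
= 14 time units


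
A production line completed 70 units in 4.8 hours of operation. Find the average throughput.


Throughput = units / time
= 70 / 4.8
= 14.6 units/hour


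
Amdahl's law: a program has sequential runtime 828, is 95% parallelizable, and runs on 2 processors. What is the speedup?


Amdahl's law: T_p = T × ((1-p) + p/N)
= 828 × ((1-0.95) + 0.95/2)
= 828 × (0.05 + 0.4750)
= 828 × 0.5250
= 434.70
Speedup = 828/434.70
= 1.90×


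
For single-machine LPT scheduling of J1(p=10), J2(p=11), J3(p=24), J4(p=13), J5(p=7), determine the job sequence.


LPT: sort by longest processing time first
  J3: p=24
  J4: p=13
  J2: p=11
  J1: p=10
  J5: p=7
Order: J3 → J4 → J2 → J1 → J5


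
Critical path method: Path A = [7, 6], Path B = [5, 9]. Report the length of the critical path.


Path A: 7 + 6 = 13
Path B: 5 + 9 = 14
Critical path = longest = max(13, 14)
= 14 (Path B)


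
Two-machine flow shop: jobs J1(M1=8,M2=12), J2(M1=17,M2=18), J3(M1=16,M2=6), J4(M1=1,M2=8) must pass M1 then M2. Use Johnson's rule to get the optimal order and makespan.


Johnson's rule:
Group 1 (M1≤M2, sort by M1): ['J4', 'J1', 'J2']
Group 2 (M1>M2, sort desc M2): ['J3']
Sequence: J4 → J1 → J2 → J3
Makespan calculation:
  J4: M1 done=1, M2 done=9
  J1: M1 done=9, M2 done=21
  J2: M1 done=26, M2 done=44
  J3: M1 done=42, M2 done=50
= Sequence: J4 → J1 → J2 → J3, Makespan: 50


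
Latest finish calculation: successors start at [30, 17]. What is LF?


LF = min of all successor start times
Successors start at: [30, 17]
LF = min(30, 17)
= 17


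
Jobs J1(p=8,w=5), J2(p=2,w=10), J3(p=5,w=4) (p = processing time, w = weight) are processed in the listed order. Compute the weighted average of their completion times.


Completion times:
  J1: C=8, w×C=5×8=40
  J2: C=10, w×C=10×10=100
  J3: C=15, w×C=4×15=60
Sum w×C = 200
Sum w = 19
Weighted avg = 200/19
= 10.53


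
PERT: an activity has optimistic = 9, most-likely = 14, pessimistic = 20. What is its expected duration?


te = (o + 4m + p) / 6
= (9 + 4×14 + 20) / 6
= (9 + 56 + 20) / 6
= 85 / 6
= 14.17


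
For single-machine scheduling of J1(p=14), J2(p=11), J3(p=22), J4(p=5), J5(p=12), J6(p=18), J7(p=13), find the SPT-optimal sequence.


SPT: sort by shortest processing time
  J4: p=5
  J2: p=11
  J5: p=12
  J7: p=13
  J1: p=14
  J6: p=18
  J3: p=22
Order: J4 → J2 → J5 → J7 → J1 → J6 → J3


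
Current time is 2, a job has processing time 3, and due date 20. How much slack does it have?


Slack = due - current_time - processing
= 20 - 2 - 3
= 15


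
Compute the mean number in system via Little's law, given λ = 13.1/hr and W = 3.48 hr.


Little's law: L = λ × W
= 13.1 × 3.48
= 45.59


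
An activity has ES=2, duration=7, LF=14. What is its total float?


EF = ES + duration = 2 + 7 = 9
LS = LF - duration = 14 - 7 = 7
Total Float = LF - EF = 14 - 9
(or LS - ES = 7 - 2)
= 5


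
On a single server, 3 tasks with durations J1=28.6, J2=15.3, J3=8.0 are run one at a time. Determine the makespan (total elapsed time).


Sequential makespan: sum all processing times
= 28.6 + 15.3 + 8.0
= 51.9 time units


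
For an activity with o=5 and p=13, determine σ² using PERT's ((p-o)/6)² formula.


σ² = ((p - o) / 6)² = (p - o)² / 36
= (13 - 5)² / 36
= 8² / 36
= 64 / 36
= 1.7778


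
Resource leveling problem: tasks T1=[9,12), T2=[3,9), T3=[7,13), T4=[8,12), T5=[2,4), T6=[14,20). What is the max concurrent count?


Check each time point for overlaps:
  t=8: 3 tasks active (T2, T3, T4)
Max concurrent = 3


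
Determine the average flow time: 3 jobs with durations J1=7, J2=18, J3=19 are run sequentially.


Completion times:
  J1: completes at 7
  J2: completes at 25
  J3: completes at 44
Sum = 76
Average = 76/3
= 25.33


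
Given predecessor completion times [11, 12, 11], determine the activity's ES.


ES = max of all predecessor completion times
Predecessors: [11, 12, 11]
ES = max(11, 12, 11)
= 12


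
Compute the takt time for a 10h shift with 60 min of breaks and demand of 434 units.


Available = 10×60 - 60 = 540 min
Takt time = 540 / 434
= 1.24 min/unit


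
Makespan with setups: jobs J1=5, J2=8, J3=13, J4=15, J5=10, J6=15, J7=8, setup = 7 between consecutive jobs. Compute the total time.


Makespan = Σ processing + (n-1) × setup
= (5 + 8 + 13 + 15 + 10 + 15 + 8) + (7-1)×7
= 74 + 42
= 116 time units


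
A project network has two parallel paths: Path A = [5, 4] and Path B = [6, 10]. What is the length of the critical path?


Path A: 5 + 4 = 9
Path B: 6 + 10 = 16
Critical path = longest = max(9, 16)
= 16 (Path B)


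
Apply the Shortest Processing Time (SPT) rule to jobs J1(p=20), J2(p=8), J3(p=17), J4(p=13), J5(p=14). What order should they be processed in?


SPT: sort by shortest processing time
  J2: p=8
  J4: p=13
  J5: p=14
  J3: p=17
  J1: p=20
Order: J2 → J4 → J5 → J3 → J1


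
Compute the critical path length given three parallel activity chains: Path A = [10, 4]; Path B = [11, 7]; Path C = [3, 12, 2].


Path A: 10 + 4 = 14
Path B: 11 + 7 = 18
Path C: 3 + 12 + 2 = 17
Critical path = longest = max(14, 18, 17)
= 18 (Path B)


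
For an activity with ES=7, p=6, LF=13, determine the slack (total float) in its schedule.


EF = ES + duration = 7 + 6 = 13
LS = LF - duration = 13 - 6 = 7
Total Float = LF - EF = 13 - 13
(or LS - ES = 7 - 7)
= 0


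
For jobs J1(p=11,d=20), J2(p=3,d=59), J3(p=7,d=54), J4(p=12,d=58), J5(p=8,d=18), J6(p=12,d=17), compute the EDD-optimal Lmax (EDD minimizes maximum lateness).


EDD order: J6 → J5 → J1 → J3 → J4 → J2
Completion and lateness:
  J6: C=12, d=17, L=12-17=-5
  J5: C=20, d=18, L=20-18=2
  J1: C=31, d=20, L=31-20=11
  J3: C=38, d=54, L=38-54=-16
  J4: C=50, d=58, L=50-58=-8
  J2: C=53, d=59, L=53-59=-6
Lmax = max(-5, 2, 11, -16, -8, -6)
= 11


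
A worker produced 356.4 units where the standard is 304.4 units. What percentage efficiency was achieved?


Efficiency = (actual / standard) × 100
= (356.4 / 304.4) × 100
= 117.1%


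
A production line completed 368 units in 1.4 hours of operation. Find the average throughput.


Throughput = units / time
= 368 / 1.4
= 262.9 units/hour


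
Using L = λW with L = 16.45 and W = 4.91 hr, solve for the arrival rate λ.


Little's law: L = λW → λ = L / W
= 16.45 / 4.91
= 3.35 per hour


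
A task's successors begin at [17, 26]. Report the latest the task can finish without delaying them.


LF = min of all successor start times
Successors start at: [17, 26]
LF = min(17, 26)
= 17


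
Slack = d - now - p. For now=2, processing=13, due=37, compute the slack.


Slack = due - current_time - processing
= 37 - 2 - 13
= 22


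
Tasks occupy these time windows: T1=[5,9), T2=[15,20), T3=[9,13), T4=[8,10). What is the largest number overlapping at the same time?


Check each time point for overlaps:
  t=8: 2 tasks active (T1, T4)
Max concurrent = 2
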